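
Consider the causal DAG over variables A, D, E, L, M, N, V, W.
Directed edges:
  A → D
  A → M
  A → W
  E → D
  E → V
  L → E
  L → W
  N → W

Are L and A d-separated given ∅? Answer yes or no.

Yes — L ⊥ A | ∅.

Bayes-Ball from L | ∅ reaches {D,E,V,W}.
A ∉ reach(L|∅) ⇒ L ⊥ A | ∅.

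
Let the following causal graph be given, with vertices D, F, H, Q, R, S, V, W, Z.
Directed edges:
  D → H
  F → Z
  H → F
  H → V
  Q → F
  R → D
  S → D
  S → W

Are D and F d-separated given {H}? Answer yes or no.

Yes — D ⊥ F | {H}.

Bayes-Ball from D | {H} reaches {R,S,W}.
F ∉ reach(D|{H}) ⇒ D ⊥ F | {H}.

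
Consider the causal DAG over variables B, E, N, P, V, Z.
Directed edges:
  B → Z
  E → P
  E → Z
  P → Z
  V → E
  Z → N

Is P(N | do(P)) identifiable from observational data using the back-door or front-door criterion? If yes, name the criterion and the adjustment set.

P(N|do(P)): backdoor, adjust for {E}.

desc(P)\{P}={N,Z}; candidates ⊆ {B,E,V}.
size 0: {}; under {} P still reaches {E,N,V,Z} ∋ N.
{E}: P⊥N given {E} in G with P→· removed — back-door holds.
P(N|do(P)) = Σ_{E} P(N|P,E)·P(E).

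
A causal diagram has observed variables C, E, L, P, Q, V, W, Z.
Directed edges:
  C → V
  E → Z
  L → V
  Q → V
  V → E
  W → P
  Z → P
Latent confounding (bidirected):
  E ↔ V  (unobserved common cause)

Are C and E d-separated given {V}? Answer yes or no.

Bayes-Ball from C | {V} reaches {E,L,P,Q,Z}.
E ∈ reach(C|{V}) ⇒ C ⊥̸ E | {V}.

No — C and E are d-connected given {V}.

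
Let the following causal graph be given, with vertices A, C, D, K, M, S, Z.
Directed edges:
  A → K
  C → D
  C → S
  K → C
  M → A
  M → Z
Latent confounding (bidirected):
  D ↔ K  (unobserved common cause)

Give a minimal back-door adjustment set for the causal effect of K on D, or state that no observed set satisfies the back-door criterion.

K→D: no observed back-door set.

desc(K)\{K}={C,D,S}; candidates ⊆ {A,M,Z}.
K↔D: latent back-door arc(s) into K.
size 0: {}; under {} K still reaches {A,D,M,Z} ∋ D.
size 1: {A}, {M}, {Z}; under {A} K still reaches {D} ∋ D.
size 2: {A,M}, {A,Z}, {M,Z}; under {A,M} K still reaches {D} ∋ D.
K↔D cannot be blocked by any observed set — no back-door set.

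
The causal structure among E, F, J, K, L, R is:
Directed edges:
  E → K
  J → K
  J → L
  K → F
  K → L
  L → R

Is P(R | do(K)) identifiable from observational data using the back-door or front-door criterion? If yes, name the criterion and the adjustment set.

P(R|do(K)): backdoor, adjust for {J}.

desc(K)\{K}={F,L,R}; candidates ⊆ {E,J}.
size 0: {}; under {} K still reaches {E,J,L,R} ∋ R.
{J}: K⊥R given {J} in G with K→· removed — back-door holds.
P(R|do(K)) = Σ_{J} P(R|K,J)·P(J).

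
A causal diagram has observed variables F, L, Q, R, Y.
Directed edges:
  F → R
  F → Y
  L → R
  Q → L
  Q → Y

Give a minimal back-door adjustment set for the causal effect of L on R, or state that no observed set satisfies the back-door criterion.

desc(L)\{L}={R}; candidates ⊆ {F,Q,Y}.
∅: L⊥R given ∅ in G with L→· removed — back-door holds.

L→R: minimal back-door set ∅.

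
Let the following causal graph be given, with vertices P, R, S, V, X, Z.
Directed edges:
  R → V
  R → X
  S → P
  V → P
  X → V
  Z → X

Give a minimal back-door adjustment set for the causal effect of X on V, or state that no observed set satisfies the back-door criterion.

desc(X)\{X}={P,V}; candidates ⊆ {R,S,Z}.
size 0: {}; under {} X still reaches {P,R,V,Z} ∋ V.
{R}: X⊥V given {R} in G with X→· removed — back-door holds.

X→V: minimal back-door set {R}.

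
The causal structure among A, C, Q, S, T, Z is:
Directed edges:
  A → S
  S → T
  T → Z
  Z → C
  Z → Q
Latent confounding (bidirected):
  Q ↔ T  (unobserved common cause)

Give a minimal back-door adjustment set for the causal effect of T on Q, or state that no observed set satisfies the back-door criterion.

desc(T)\{T}={C,Q,Z}; candidates ⊆ {A,S}.
T↔Q: latent back-door arc(s) into T.
size 0: {}; under {} T still reaches {A,Q,S} ∋ Q.
size 1: {A}, {S}; under {A} T still reaches {Q,S} ∋ Q.
size 2: {A,S}; under {A,S} T still reaches {Q} ∋ Q.
T↔Q cannot be blocked by any observed set — no back-door set.

T→Q: no observed back-door set.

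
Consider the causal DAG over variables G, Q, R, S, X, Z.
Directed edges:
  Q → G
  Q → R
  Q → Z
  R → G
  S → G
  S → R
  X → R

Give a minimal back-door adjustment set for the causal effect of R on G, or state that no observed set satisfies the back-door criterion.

R→G: minimal back-door set {Q, S}.

desc(R)\{R}={G}; candidates ⊆ {Q,S,X,Z}.
size 0: {}; under {} R still reaches {G,Q,S,X,Z} ∋ G.
size 1: {Q}, {S}, {X} …(+1); under {Q} R still reaches {G,S,X} ∋ G.
{Q,S}: R⊥G given {Q,S} in G with R→· removed — back-door holds.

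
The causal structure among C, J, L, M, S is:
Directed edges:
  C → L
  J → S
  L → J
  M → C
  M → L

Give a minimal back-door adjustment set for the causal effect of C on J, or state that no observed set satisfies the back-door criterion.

desc(C)\{C}={J,L,S}; candidates ⊆ {M}.
size 0: {}; under {} C still reaches {J,L,M,S} ∋ J.
{M}: C⊥J given {M} in G with C→· removed — back-door holds.

C→J: minimal back-door set {M}.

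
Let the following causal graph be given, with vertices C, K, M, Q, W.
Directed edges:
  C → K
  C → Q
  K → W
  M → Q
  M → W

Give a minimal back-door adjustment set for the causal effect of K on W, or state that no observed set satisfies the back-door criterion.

K→W: minimal back-door set ∅.

desc(K)\{K}={W}; candidates ⊆ {C,M,Q}.
∅: K⊥W given ∅ in G with K→· removed — back-door holds.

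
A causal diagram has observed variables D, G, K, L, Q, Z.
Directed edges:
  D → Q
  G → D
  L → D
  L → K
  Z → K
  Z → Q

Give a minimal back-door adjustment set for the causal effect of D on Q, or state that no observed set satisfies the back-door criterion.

D→Q: minimal back-door set ∅.

desc(D)\{D}={Q}; candidates ⊆ {G,K,L,Z}.
∅: D⊥Q given ∅ in G with D→· removed — back-door holds.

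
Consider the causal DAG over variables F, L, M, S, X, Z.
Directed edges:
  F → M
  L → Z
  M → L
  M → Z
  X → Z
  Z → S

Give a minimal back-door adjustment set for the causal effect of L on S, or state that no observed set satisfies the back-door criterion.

L→S: minimal back-door set {M}.

desc(L)\{L}={S,Z}; candidates ⊆ {F,M,X}.
size 0: {}; under {} L still reaches {F,M,S,Z} ∋ S.
{M}: L⊥S given {M} in G with L→· removed — back-door holds.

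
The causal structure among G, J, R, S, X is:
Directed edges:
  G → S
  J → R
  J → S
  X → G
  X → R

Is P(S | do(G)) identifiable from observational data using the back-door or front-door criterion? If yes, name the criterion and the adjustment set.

P(S|do(G)): backdoor, adjust for ∅.

desc(G)\{G}={S}; candidates ⊆ {J,R,X}.
∅: G⊥S given ∅ in G with G→· removed — back-door holds.
P(S|do(G)) = P(S|G) — no adjustment needed.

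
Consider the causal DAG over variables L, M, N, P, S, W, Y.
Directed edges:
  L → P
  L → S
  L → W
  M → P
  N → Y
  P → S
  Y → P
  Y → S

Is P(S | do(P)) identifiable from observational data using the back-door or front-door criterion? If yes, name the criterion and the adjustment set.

desc(P)\{P}={S}; candidates ⊆ {L,M,N,W,Y}.
size 0: {}; under {} P still reaches {L,M,N,S,W,Y} ∋ S.
size 1: {L}, {M}, {N} …(+2); under {L} P still reaches {M,N,S,Y} ∋ S.
{L,Y}: P⊥S given {L,Y} in G with P→· removed — back-door holds.
P(S|do(P)) = Σ_{L,Y} P(S|P,L,Y)·P(L,Y).

P(S|do(P)): backdoor, adjust for {L, Y}.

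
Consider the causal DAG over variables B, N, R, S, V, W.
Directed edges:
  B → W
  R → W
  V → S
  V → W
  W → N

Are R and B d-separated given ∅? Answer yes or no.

Yes — R ⊥ B | ∅.

Bayes-Ball from R | ∅ reaches {N,W}.
B ∉ reach(R|∅) ⇒ R ⊥ B | ∅.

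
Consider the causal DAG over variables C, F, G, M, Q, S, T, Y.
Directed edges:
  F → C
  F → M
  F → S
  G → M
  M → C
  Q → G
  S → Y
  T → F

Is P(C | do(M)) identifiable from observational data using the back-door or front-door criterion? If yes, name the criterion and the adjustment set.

P(C|do(M)): backdoor, adjust for {F}.

desc(M)\{M}={C}; candidates ⊆ {F,G,Q,S,T,Y}.
size 0: {}; under {} M still reaches {C,F,G,Q,S,T,Y} ∋ C.
{F}: M⊥C given {F} in G with M→· removed — back-door holds.
P(C|do(M)) = Σ_{F} P(C|M,F)·P(F).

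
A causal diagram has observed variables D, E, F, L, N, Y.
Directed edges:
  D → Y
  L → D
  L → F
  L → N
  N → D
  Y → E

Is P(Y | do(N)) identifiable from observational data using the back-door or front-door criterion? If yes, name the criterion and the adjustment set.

P(Y|do(N)): backdoor, adjust for {L}.

desc(N)\{N}={D,E,Y}; candidates ⊆ {F,L}.
size 0: {}; under {} N still reaches {D,E,F,L,Y} ∋ Y.
{L}: N⊥Y given {L} in G with N→· removed — back-door holds.
P(Y|do(N)) = Σ_{L} P(Y|N,L)·P(L).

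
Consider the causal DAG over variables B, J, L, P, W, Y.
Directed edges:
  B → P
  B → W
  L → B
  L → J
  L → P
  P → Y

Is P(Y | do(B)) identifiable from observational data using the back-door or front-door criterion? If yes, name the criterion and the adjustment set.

P(Y|do(B)): backdoor, adjust for {L}.

desc(B)\{B}={P,W,Y}; candidates ⊆ {J,L}.
size 0: {}; under {} B still reaches {J,L,P,Y} ∋ Y.
{L}: B⊥Y given {L} in G with B→· removed — back-door holds.
P(Y|do(B)) = Σ_{L} P(Y|B,L)·P(L).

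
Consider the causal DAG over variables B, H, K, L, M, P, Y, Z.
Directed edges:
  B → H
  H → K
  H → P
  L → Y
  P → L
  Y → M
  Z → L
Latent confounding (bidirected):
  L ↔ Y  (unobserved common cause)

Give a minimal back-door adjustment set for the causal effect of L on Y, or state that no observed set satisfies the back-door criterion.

desc(L)\{L}={M,Y}; candidates ⊆ {B,H,K,P,Z}.
L↔Y: latent back-door arc(s) into L.
size 0: {}; under {} L still reaches {B,H,K,M,P,Y,Z} ∋ Y.
size 1: {B}, {H}, {K} …(+2); under {B} L still reaches {H,K,M,P,Y,Z} ∋ Y.
size 2: {B,H}, {B,K}, {B,P} …(+7); under {B,H} L still reaches {M,P,Y,Z} ∋ Y.
L↔Y cannot be blocked by any observed set — no back-door set.

L→Y: no observed back-door set.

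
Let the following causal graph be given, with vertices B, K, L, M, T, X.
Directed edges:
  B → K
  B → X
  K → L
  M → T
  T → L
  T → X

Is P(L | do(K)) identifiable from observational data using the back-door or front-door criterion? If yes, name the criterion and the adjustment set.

desc(K)\{K}={L}; candidates ⊆ {B,M,T,X}.
∅: K⊥L given ∅ in G with K→· removed — back-door holds.
P(L|do(K)) = P(L|K) — no adjustment needed.

P(L|do(K)): backdoor, adjust for ∅.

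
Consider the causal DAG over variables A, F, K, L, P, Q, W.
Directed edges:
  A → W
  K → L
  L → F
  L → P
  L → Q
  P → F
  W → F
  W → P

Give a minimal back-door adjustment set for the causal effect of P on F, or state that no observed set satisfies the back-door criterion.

P→F: minimal back-door set {L, W}.

desc(P)\{P}={F}; candidates ⊆ {A,K,L,Q,W}.
size 0: {}; under {} P still reaches {A,F,K,L,Q,W} ∋ F.
size 1: {A}, {K}, {L} …(+2); under {A} P still reaches {F,K,L,Q,W} ∋ F.
{L,W}: P⊥F given {L,W} in G with P→· removed — back-door holds.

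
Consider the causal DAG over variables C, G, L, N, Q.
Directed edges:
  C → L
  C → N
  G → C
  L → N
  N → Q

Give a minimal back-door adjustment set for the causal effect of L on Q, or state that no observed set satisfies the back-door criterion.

desc(L)\{L}={N,Q}; candidates ⊆ {C,G}.
size 0: {}; under {} L still reaches {C,G,N,Q} ∋ Q.
{C}: L⊥Q given {C} in G with L→· removed — back-door holds.

L→Q: minimal back-door set {C}.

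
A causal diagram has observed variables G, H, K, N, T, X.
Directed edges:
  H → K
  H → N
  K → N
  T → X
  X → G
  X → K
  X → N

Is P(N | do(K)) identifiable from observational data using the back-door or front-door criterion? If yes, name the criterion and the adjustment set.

P(N|do(K)): backdoor, adjust for {H, X}.

desc(K)\{K}={N}; candidates ⊆ {G,H,T,X}.
size 0: {}; under {} K still reaches {G,H,N,T,X} ∋ N.
size 1: {G}, {H}, {T} …(+1); under {G} K still reaches {H,N,T,X} ∋ N.
{H,X}: K⊥N given {H,X} in G with K→· removed — back-door holds.
P(N|do(K)) = Σ_{H,X} P(N|K,H,X)·P(H,X).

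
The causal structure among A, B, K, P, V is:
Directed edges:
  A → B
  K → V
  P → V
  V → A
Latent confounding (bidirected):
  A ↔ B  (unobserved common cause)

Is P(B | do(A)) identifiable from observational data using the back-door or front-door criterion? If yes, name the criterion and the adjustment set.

desc(A)\{A}={B}; candidates ⊆ {K,P,V}.
A↔B: latent back-door arc(s) into A.
size 0: {}; under {} A still reaches {B,K,P,V} ∋ B.
size 1: {K}, {P}, {V}; under {K} A still reaches {B,P,V} ∋ B.
size 2: {K,P}, {K,V}, {P,V}; under {K,P} A still reaches {B,V} ∋ B.
A↔B cannot be blocked by any observed set — no back-door set.
No mediator lies on a directed A→…→B path.
Neither criterion identifies P(B|do(A)) in this graph.

P(B|do(A)): not identifiable (no BD/FD set).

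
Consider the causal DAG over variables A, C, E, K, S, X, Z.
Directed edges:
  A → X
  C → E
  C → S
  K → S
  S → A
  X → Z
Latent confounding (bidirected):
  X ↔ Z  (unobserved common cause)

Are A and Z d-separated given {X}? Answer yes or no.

Bayes-Ball from A | {X} reaches {C,E,K,S,Z}.
Z ∈ reach(A|{X}) ⇒ A ⊥̸ Z | {X}.

No — A and Z are d-connected given {X}.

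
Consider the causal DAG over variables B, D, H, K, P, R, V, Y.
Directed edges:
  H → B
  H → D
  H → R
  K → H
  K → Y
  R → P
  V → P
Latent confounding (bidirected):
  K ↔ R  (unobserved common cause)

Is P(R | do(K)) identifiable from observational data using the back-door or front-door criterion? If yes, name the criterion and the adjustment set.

P(R|do(K)): frontdoor, adjust for {H}.

desc(K)\{K}={B,D,H,P,R,Y}; candidates ⊆ {V}.
K↔R: latent back-door arc(s) into K.
size 0: {}; under {} K still reaches {P,R} ∋ R.
size 1: {V}; under {V} K still reaches {P,R} ∋ R.
K↔R cannot be blocked by any observed set — no back-door set.
{H}: (i) intercepts every directed K→R path; (ii) no back-door K→{H}; (iii) {K} blocks every back-door {H}→R. Front-door holds.
P(R|do(K)) = Σ_{H} P(H|K) Σ_{K'} P(R|H,K')P(K').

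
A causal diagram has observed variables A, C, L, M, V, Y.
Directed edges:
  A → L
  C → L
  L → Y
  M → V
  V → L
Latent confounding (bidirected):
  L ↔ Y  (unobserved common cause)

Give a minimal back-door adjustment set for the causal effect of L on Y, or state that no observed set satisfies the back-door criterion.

desc(L)\{L}={Y}; candidates ⊆ {A,C,M,V}.
L↔Y: latent back-door arc(s) into L.
size 0: {}; under {} L still reaches {A,C,M,V,Y} ∋ Y.
size 1: {A}, {C}, {M} …(+1); under {A} L still reaches {C,M,V,Y} ∋ Y.
size 2: {A,C}, {A,M}, {A,V} …(+3); under {A,C} L still reaches {M,V,Y} ∋ Y.
L↔Y cannot be blocked by any observed set — no back-door set.

L→Y: no observed back-door set.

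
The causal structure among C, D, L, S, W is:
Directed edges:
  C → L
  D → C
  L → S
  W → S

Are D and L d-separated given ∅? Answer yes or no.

No — D and L are d-connected given ∅.

Bayes-Ball from D | ∅ reaches {C,L,S}.
L ∈ reach(D|∅) ⇒ D ⊥̸ L | ∅.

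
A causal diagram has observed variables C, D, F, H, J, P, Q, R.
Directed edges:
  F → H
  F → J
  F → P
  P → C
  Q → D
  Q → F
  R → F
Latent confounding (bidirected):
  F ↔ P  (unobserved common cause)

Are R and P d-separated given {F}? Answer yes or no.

No — R and P are d-connected given {F}.

Bayes-Ball from R | {F} reaches {C,D,P,Q}.
P ∈ reach(R|{F}) ⇒ R ⊥̸ P | {F}.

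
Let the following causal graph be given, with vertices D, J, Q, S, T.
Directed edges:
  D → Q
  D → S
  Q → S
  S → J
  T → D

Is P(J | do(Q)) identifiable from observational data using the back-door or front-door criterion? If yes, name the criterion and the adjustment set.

desc(Q)\{Q}={J,S}; candidates ⊆ {D,T}.
size 0: {}; under {} Q still reaches {D,J,S,T} ∋ J.
{D}: Q⊥J given {D} in G with Q→· removed — back-door holds.
P(J|do(Q)) = Σ_{D} P(J|Q,D)·P(D).

P(J|do(Q)): backdoor, adjust for {D}.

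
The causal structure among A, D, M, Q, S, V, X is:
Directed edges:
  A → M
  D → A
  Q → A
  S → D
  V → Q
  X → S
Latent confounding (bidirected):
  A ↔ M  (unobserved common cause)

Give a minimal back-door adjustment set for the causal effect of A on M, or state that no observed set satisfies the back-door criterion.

desc(A)\{A}={M}; candidates ⊆ {D,Q,S,V,X}.
A↔M: latent back-door arc(s) into A.
size 0: {}; under {} A still reaches {D,M,Q,S,V,X} ∋ M.
size 1: {D}, {Q}, {S} …(+2); under {D} A still reaches {M,Q,V} ∋ M.
size 2: {D,Q}, {D,S}, {D,V} …(+7); under {D,Q} A still reaches {M} ∋ M.
A↔M cannot be blocked by any observed set — no back-door set.

A→M: no observed back-door set.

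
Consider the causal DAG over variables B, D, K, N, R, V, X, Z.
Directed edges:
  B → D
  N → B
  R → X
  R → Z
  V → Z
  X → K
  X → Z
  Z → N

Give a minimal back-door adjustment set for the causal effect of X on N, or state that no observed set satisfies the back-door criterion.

desc(X)\{X}={B,D,K,N,Z}; candidates ⊆ {R,V}.
size 0: {}; under {} X still reaches {B,D,N,R,Z} ∋ N.
{R}: X⊥N given {R} in G with X→· removed — back-door holds.

X→N: minimal back-door set {R}.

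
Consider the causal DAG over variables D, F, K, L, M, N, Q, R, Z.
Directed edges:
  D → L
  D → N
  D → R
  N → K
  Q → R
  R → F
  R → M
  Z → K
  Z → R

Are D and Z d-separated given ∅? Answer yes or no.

Bayes-Ball from D | ∅ reaches {F,K,L,M,N,R}.
Z ∉ reach(D|∅) ⇒ D ⊥ Z | ∅.

Yes — D ⊥ Z | ∅.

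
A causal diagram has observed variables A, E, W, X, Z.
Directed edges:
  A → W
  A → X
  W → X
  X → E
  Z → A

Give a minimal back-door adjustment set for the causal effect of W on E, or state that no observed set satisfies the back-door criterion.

W→E: minimal back-door set {A}.

desc(W)\{W}={E,X}; candidates ⊆ {A,Z}.
size 0: {}; under {} W still reaches {A,E,X,Z} ∋ E.
{A}: W⊥E given {A} in G with W→· removed — back-door holds.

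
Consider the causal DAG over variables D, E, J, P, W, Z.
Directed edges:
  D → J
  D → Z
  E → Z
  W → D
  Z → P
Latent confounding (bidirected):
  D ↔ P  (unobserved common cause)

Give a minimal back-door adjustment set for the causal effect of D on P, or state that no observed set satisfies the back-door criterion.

D→P: no observed back-door set.

desc(D)\{D}={J,P,Z}; candidates ⊆ {E,W}.
D↔P: latent back-door arc(s) into D.
size 0: {}; under {} D still reaches {P,W} ∋ P.
size 1: {E}, {W}; under {E} D still reaches {P,W} ∋ P.
size 2: {E,W}; under {E,W} D still reaches {P} ∋ P.
D↔P cannot be blocked by any observed set — no back-door set.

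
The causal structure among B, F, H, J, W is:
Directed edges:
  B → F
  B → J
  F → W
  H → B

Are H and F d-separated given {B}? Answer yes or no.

Bayes-Ball from H | {B} reaches ∅.
F ∉ reach(H|{B}) ⇒ H ⊥ F | {B}.

Yes — H ⊥ F | {B}.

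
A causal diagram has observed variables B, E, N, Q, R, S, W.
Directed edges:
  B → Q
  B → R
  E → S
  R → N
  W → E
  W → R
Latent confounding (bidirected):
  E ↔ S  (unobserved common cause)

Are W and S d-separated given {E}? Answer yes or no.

Bayes-Ball from W | {E} reaches {N,R,S}.
S ∈ reach(W|{E}) ⇒ W ⊥̸ S | {E}.

No — W and S are d-connected given {E}.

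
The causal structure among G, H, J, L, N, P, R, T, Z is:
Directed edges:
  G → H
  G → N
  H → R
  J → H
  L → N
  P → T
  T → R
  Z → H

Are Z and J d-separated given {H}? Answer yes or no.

Bayes-Ball from Z | {H} reaches {G,J,N}.
J ∈ reach(Z|{H}) ⇒ Z ⊥̸ J | {H}.

No — Z and J are d-connected given {H}.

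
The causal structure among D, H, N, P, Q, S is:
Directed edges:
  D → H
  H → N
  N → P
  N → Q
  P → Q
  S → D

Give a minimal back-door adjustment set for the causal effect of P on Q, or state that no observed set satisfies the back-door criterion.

desc(P)\{P}={Q}; candidates ⊆ {D,H,N,S}.
size 0: {}; under {} P still reaches {D,H,N,Q,S} ∋ Q.
{N}: P⊥Q given {N} in G with P→· removed — back-door holds.

P→Q: minimal back-door set {N}.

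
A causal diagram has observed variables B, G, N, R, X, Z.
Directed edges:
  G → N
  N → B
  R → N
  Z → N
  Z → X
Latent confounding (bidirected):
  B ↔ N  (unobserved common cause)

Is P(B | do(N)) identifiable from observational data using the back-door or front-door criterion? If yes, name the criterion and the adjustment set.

desc(N)\{N}={B}; candidates ⊆ {G,R,X,Z}.
N↔B: latent back-door arc(s) into N.
size 0: {}; under {} N still reaches {B,G,R,X,Z} ∋ B.
size 1: {G}, {R}, {X} …(+1); under {G} N still reaches {B,R,X,Z} ∋ B.
size 2: {G,R}, {G,X}, {G,Z} …(+3); under {G,R} N still reaches {B,X,Z} ∋ B.
N↔B cannot be blocked by any observed set — no back-door set.
No mediator lies on a directed N→…→B path.
Neither criterion identifies P(B|do(N)) in this graph.

P(B|do(N)): not identifiable (no BD/FD set).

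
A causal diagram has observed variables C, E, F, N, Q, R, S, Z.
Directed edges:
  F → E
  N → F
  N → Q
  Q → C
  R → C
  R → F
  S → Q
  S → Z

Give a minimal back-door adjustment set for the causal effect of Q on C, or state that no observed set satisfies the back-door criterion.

desc(Q)\{Q}={C}; candidates ⊆ {E,F,N,R,S,Z}.
∅: Q⊥C given ∅ in G with Q→· removed — back-door holds.

Q→C: minimal back-door set ∅.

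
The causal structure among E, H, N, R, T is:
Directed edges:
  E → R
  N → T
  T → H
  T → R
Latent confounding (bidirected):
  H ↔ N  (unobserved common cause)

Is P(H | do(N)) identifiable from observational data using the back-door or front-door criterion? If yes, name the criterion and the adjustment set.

P(H|do(N)): frontdoor, adjust for {T}.

desc(N)\{N}={H,R,T}; candidates ⊆ {E}.
N↔H: latent back-door arc(s) into N.
size 0: {}; under {} N still reaches {H} ∋ H.
size 1: {E}; under {E} N still reaches {H} ∋ H.
N↔H cannot be blocked by any observed set — no back-door set.
{T}: (i) intercepts every directed N→H path; (ii) no back-door N→{T}; (iii) {N} blocks every back-door {T}→H. Front-door holds.
P(H|do(N)) = Σ_{T} P(T|N) Σ_{N'} P(H|T,N')P(N').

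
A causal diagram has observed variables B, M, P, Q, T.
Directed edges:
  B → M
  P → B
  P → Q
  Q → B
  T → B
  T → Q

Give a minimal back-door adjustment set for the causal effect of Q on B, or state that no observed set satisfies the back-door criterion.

desc(Q)\{Q}={B,M}; candidates ⊆ {P,T}.
size 0: {}; under {} Q still reaches {B,M,P,T} ∋ B.
size 1: {P}, {T}; under {P} Q still reaches {B,M,T} ∋ B.
{P,T}: Q⊥B given {P,T} in G with Q→· removed — back-door holds.

Q→B: minimal back-door set {P, T}.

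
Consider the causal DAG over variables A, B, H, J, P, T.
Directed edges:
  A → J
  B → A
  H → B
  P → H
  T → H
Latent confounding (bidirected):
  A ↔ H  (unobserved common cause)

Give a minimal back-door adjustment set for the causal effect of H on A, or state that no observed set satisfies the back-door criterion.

H→A: no observed back-door set.

desc(H)\{H}={A,B,J}; candidates ⊆ {P,T}.
H↔A: latent back-door arc(s) into H.
size 0: {}; under {} H still reaches {A,J,P,T} ∋ A.
size 1: {P}, {T}; under {P} H still reaches {A,J,T} ∋ A.
size 2: {P,T}; under {P,T} H still reaches {A,J} ∋ A.
H↔A cannot be blocked by any observed set — no back-door set.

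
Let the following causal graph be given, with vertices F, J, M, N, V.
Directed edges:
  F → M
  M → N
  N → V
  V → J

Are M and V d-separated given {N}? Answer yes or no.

Yes — M ⊥ V | {N}.

Bayes-Ball from M | {N} reaches {F}.
V ∉ reach(M|{N}) ⇒ M ⊥ V | {N}.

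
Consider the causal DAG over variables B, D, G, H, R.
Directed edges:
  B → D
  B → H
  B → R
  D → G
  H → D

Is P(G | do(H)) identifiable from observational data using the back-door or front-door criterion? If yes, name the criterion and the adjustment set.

desc(H)\{H}={D,G}; candidates ⊆ {B,R}.
size 0: {}; under {} H still reaches {B,D,G,R} ∋ G.
{B}: H⊥G given {B} in G with H→· removed — back-door holds.
P(G|do(H)) = Σ_{B} P(G|H,B)·P(B).

P(G|do(H)): backdoor, adjust for {B}.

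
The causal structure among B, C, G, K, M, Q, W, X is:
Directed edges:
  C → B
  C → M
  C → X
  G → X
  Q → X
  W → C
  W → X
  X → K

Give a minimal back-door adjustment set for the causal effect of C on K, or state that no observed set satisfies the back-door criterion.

C→K: minimal back-door set {W}.

desc(C)\{C}={B,K,M,X}; candidates ⊆ {G,Q,W}.
size 0: {}; under {} C still reaches {K,W,X} ∋ K.
{W}: C⊥K given {W} in G with C→· removed — back-door holds.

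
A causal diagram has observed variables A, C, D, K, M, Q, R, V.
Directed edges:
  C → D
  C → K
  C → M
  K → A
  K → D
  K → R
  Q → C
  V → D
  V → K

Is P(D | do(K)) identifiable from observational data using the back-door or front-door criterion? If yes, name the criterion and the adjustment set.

desc(K)\{K}={A,D,R}; candidates ⊆ {C,M,Q,V}.
size 0: {}; under {} K still reaches {C,D,M,Q,V} ∋ D.
size 1: {C}, {M}, {Q} …(+1); under {C} K still reaches {D,V} ∋ D.
{C,V}: K⊥D given {C,V} in G with K→· removed — back-door holds.
P(D|do(K)) = Σ_{C,V} P(D|K,C,V)·P(C,V).

P(D|do(K)): backdoor, adjust for {C, V}.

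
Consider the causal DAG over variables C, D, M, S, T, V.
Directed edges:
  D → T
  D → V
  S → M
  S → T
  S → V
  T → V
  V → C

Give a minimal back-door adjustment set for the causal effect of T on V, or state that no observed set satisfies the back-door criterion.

desc(T)\{T}={C,V}; candidates ⊆ {D,M,S}.
size 0: {}; under {} T still reaches {C,D,M,S,V} ∋ V.
size 1: {D}, {M}, {S}; under {D} T still reaches {C,M,S,V} ∋ V.
{D,S}: T⊥V given {D,S} in G with T→· removed — back-door holds.

T→V: minimal back-door set {D, S}.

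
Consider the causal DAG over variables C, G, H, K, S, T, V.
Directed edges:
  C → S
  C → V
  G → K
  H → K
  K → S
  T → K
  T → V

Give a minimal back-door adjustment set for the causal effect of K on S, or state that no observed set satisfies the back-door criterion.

desc(K)\{K}={S}; candidates ⊆ {C,G,H,T,V}.
∅: K⊥S given ∅ in G with K→· removed — back-door holds.

K→S: minimal back-door set ∅.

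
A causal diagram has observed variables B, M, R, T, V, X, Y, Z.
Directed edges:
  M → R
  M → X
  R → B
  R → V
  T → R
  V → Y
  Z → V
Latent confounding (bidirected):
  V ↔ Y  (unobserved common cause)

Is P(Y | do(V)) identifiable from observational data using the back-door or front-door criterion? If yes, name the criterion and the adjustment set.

desc(V)\{V}={Y}; candidates ⊆ {B,M,R,T,X,Z}.
V↔Y: latent back-door arc(s) into V.
size 0: {}; under {} V still reaches {B,M,R,T,X,Y,Z} ∋ Y.
size 1: {B}, {M}, {R} …(+3); under {B} V still reaches {M,R,T,X,Y,Z} ∋ Y.
size 2: {B,M}, {B,R}, {B,T} …(+12); under {B,M} V still reaches {R,T,Y,Z} ∋ Y.
V↔Y cannot be blocked by any observed set — no back-door set.
No mediator lies on a directed V→…→Y path.
Neither criterion identifies P(Y|do(V)) in this graph.

P(Y|do(V)): not identifiable (no BD/FD set).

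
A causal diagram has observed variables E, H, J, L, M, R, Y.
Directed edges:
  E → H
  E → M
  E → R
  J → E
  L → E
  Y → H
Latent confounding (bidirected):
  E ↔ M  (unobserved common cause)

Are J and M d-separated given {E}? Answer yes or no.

Bayes-Ball from J | {E} reaches {L,M}.
M ∈ reach(J|{E}) ⇒ J ⊥̸ M | {E}.

No — J and M are d-connected given {E}.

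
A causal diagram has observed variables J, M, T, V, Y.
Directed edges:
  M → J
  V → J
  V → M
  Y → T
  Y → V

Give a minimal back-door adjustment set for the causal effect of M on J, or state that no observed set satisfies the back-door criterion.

M→J: minimal back-door set {V}.

desc(M)\{M}={J}; candidates ⊆ {T,V,Y}.
size 0: {}; under {} M still reaches {J,T,V,Y} ∋ J.
{V}: M⊥J given {V} in G with M→· removed — back-door holds.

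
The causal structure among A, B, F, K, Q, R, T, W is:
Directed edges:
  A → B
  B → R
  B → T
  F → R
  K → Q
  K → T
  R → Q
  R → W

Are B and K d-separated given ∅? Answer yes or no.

Yes — B ⊥ K | ∅.

Bayes-Ball from B | ∅ reaches {A,Q,R,T,W}.
K ∉ reach(B|∅) ⇒ B ⊥ K | ∅.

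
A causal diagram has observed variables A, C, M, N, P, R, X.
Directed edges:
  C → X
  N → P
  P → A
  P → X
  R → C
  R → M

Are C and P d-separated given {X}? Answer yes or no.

Bayes-Ball from C | {X} reaches {A,M,N,P,R}.
P ∈ reach(C|{X}) ⇒ C ⊥̸ P | {X}.

No — C and P are d-connected given {X}.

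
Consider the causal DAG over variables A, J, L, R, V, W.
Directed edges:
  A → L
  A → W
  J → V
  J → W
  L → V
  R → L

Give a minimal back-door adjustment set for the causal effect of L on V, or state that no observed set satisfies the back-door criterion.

desc(L)\{L}={V}; candidates ⊆ {A,J,R,W}.
∅: L⊥V given ∅ in G with L→· removed — back-door holds.

L→V: minimal back-door set ∅.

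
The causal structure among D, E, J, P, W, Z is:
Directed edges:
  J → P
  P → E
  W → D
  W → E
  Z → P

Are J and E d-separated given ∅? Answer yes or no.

No — J and E are d-connected given ∅.

Bayes-Ball from J | ∅ reaches {E,P}.
E ∈ reach(J|∅) ⇒ J ⊥̸ E | ∅.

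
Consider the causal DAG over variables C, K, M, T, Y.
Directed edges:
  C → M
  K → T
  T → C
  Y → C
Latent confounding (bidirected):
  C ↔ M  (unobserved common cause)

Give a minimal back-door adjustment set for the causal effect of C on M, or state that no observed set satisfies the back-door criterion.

C→M: no observed back-door set.

desc(C)\{C}={M}; candidates ⊆ {K,T,Y}.
C↔M: latent back-door arc(s) into C.
size 0: {}; under {} C still reaches {K,M,T,Y} ∋ M.
size 1: {K}, {T}, {Y}; under {K} C still reaches {M,T,Y} ∋ M.
size 2: {K,T}, {K,Y}, {T,Y}; under {K,T} C still reaches {M,Y} ∋ M.
C↔M cannot be blocked by any observed set — no back-door set.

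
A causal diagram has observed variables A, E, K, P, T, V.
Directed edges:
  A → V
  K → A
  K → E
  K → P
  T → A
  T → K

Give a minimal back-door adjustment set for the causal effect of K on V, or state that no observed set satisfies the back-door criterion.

K→V: minimal back-door set {T}.

desc(K)\{K}={A,E,P,V}; candidates ⊆ {T}.
size 0: {}; under {} K still reaches {A,T,V} ∋ V.
{T}: K⊥V given {T} in G with K→· removed — back-door holds.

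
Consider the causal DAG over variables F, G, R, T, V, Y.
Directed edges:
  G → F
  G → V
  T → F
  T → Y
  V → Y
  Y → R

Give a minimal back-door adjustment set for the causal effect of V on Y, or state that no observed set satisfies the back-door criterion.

V→Y: minimal back-door set ∅.

desc(V)\{V}={R,Y}; candidates ⊆ {F,G,T}.
∅: V⊥Y given ∅ in G with V→· removed — back-door holds.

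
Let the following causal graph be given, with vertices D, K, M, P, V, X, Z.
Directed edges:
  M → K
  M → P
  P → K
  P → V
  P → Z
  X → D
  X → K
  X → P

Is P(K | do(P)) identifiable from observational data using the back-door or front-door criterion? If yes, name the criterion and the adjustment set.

desc(P)\{P}={K,V,Z}; candidates ⊆ {D,M,X}.
size 0: {}; under {} P still reaches {D,K,M,X} ∋ K.
size 1: {D}, {M}, {X}; under {D} P still reaches {K,M,X} ∋ K.
{M,X}: P⊥K given {M,X} in G with P→· removed — back-door holds.
P(K|do(P)) = Σ_{M,X} P(K|P,M,X)·P(M,X).

P(K|do(P)): backdoor, adjust for {M, X}.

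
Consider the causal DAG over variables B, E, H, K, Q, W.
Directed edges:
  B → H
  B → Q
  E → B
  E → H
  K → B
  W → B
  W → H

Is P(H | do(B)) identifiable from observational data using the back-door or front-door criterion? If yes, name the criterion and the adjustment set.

desc(B)\{B}={H,Q}; candidates ⊆ {E,K,W}.
size 0: {}; under {} B still reaches {E,H,K,W} ∋ H.
size 1: {E}, {K}, {W}; under {E} B still reaches {H,K,W} ∋ H.
{E,W}: B⊥H given {E,W} in G with B→· removed — back-door holds.
P(H|do(B)) = Σ_{E,W} P(H|B,E,W)·P(E,W).

P(H|do(B)): backdoor, adjust for {E, W}.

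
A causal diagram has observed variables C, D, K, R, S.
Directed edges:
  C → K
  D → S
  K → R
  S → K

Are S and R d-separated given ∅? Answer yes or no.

Bayes-Ball from S | ∅ reaches {D,K,R}.
R ∈ reach(S|∅) ⇒ S ⊥̸ R | ∅.

No — S and R are d-connected given ∅.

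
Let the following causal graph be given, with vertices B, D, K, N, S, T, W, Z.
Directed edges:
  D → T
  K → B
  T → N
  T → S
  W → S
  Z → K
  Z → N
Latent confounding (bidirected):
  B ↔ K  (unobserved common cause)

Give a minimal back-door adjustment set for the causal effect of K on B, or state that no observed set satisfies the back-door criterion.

K→B: no observed back-door set.

desc(K)\{K}={B}; candidates ⊆ {D,N,S,T,W,Z}.
K↔B: latent back-door arc(s) into K.
size 0: {}; under {} K still reaches {B,N,Z} ∋ B.
size 1: {D}, {N}, {S} …(+3); under {D} K still reaches {B,N,Z} ∋ B.
size 2: {D,N}, {D,S}, {D,T} …(+12); under {D,N} K still reaches {B,S,T,Z} ∋ B.
K↔B cannot be blocked by any observed set — no back-door set.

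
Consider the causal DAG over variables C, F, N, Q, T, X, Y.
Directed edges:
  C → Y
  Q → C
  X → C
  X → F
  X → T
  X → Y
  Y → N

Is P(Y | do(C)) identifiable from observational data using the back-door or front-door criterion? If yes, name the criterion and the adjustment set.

P(Y|do(C)): backdoor, adjust for {X}.

desc(C)\{C}={N,Y}; candidates ⊆ {F,Q,T,X}.
size 0: {}; under {} C still reaches {F,N,Q,T,X,Y} ∋ Y.
{X}: C⊥Y given {X} in G with C→· removed — back-door holds.
P(Y|do(C)) = Σ_{X} P(Y|C,X)·P(X).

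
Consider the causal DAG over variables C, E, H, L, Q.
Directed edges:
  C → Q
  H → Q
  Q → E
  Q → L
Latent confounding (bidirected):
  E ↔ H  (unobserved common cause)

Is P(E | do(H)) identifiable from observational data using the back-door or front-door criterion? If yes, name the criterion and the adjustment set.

desc(H)\{H}={E,L,Q}; candidates ⊆ {C}.
H↔E: latent back-door arc(s) into H.
size 0: {}; under {} H still reaches {E} ∋ E.
size 1: {C}; under {C} H still reaches {E} ∋ E.
H↔E cannot be blocked by any observed set — no back-door set.
{Q}: (i) intercepts every directed H→E path; (ii) no back-door H→{Q}; (iii) {H} blocks every back-door {Q}→E. Front-door holds.
P(E|do(H)) = Σ_{Q} P(Q|H) Σ_{H'} P(E|Q,H')P(H').

P(E|do(H)): frontdoor, adjust for {Q}.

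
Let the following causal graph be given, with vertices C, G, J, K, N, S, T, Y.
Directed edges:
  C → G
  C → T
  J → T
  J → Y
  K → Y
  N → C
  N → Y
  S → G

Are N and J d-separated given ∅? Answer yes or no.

Yes — N ⊥ J | ∅.

Bayes-Ball from N | ∅ reaches {C,G,T,Y}.
J ∉ reach(N|∅) ⇒ N ⊥ J | ∅.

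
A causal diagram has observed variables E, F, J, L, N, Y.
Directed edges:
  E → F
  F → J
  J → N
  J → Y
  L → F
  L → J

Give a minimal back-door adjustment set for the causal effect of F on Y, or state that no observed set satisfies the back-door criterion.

F→Y: minimal back-door set {L}.

desc(F)\{F}={J,N,Y}; candidates ⊆ {E,L}.
size 0: {}; under {} F still reaches {E,J,L,N,Y} ∋ Y.
{L}: F⊥Y given {L} in G with F→· removed — back-door holds.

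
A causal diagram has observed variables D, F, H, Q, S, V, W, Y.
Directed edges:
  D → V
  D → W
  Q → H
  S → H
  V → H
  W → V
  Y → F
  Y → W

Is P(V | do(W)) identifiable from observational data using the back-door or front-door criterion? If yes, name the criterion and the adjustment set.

P(V|do(W)): backdoor, adjust for {D}.

desc(W)\{W}={H,V}; candidates ⊆ {D,F,Q,S,Y}.
size 0: {}; under {} W still reaches {D,F,H,V,Y} ∋ V.
{D}: W⊥V given {D} in G with W→· removed — back-door holds.
P(V|do(W)) = Σ_{D} P(V|W,D)·P(D).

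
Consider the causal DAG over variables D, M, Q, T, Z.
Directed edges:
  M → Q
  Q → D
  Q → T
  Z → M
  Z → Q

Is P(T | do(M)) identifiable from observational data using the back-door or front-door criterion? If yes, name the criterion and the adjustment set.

desc(M)\{M}={D,Q,T}; candidates ⊆ {Z}.
size 0: {}; under {} M still reaches {D,Q,T,Z} ∋ T.
{Z}: M⊥T given {Z} in G with M→· removed — back-door holds.
P(T|do(M)) = Σ_{Z} P(T|M,Z)·P(Z).

P(T|do(M)): backdoor, adjust for {Z}.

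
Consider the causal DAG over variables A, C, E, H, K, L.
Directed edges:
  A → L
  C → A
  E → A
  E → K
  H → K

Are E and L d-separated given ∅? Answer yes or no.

No — E and L are d-connected given ∅.

Bayes-Ball from E | ∅ reaches {A,K,L}.
L ∈ reach(E|∅) ⇒ E ⊥̸ L | ∅.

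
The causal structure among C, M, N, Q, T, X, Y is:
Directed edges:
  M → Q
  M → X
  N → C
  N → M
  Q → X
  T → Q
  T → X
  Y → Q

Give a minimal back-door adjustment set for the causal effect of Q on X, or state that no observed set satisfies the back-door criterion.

Q→X: minimal back-door set {M, T}.

desc(Q)\{Q}={X}; candidates ⊆ {C,M,N,T,Y}.
size 0: {}; under {} Q still reaches {C,M,N,T,X,Y} ∋ X.
size 1: {C}, {M}, {N} …(+2); under {C} Q still reaches {M,N,T,X,Y} ∋ X.
{M,T}: Q⊥X given {M,T} in G with Q→· removed — back-door holds.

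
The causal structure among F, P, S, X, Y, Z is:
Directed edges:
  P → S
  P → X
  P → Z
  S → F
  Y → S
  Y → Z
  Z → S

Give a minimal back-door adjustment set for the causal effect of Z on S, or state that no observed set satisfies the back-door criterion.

desc(Z)\{Z}={F,S}; candidates ⊆ {P,X,Y}.
size 0: {}; under {} Z still reaches {F,P,S,X,Y} ∋ S.
size 1: {P}, {X}, {Y}; under {P} Z still reaches {F,S,Y} ∋ S.
{P,Y}: Z⊥S given {P,Y} in G with Z→· removed — back-door holds.

Z→S: minimal back-door set {P, Y}.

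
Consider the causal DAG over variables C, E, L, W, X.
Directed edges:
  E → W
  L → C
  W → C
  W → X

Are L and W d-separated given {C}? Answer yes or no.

No — L and W are d-connected given {C}.

Bayes-Ball from L | {C} reaches {E,W,X}.
W ∈ reach(L|{C}) ⇒ L ⊥̸ W | {C}.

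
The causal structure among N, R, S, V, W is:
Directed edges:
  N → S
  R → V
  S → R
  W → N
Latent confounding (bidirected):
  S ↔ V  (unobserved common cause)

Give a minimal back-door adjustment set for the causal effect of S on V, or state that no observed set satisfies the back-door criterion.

desc(S)\{S}={R,V}; candidates ⊆ {N,W}.
S↔V: latent back-door arc(s) into S.
size 0: {}; under {} S still reaches {N,V,W} ∋ V.
size 1: {N}, {W}; under {N} S still reaches {V} ∋ V.
size 2: {N,W}; under {N,W} S still reaches {V} ∋ V.
S↔V cannot be blocked by any observed set — no back-door set.

S→V: no observed back-door set.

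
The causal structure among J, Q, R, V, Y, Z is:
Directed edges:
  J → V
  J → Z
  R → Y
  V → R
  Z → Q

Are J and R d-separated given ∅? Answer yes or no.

No — J and R are d-connected given ∅.

Bayes-Ball from J | ∅ reaches {Q,R,V,Y,Z}.
R ∈ reach(J|∅) ⇒ J ⊥̸ R | ∅.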